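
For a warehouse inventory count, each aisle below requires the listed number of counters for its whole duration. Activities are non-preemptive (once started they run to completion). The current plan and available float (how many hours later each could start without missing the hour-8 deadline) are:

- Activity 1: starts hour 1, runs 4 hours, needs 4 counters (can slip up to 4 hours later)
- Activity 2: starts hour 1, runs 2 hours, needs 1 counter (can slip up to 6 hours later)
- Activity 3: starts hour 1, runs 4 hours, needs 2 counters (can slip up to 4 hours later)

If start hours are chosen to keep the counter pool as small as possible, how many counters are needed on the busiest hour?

Early-start (Activity 1@1, Activity 2@1, Activity 3@1) gives peak 7: h1:7  h2:7  h3:6  h4:6  h5:0  h6:0  h7:0  h8:0.
Shift Activity 2→5, Activity 3→5.
Schedule Activity 1@1, Activity 2@5, Activity 3@5: h1:4  h2:4  h3:4  h4:4  h5:3  h6:3  h7:2  h8:2 — peak 4.
Total counter-hours = 26 over 8 hours ⇒ peak ≥ ⌈26/8⌉ = 4, so 4 is optimal.

4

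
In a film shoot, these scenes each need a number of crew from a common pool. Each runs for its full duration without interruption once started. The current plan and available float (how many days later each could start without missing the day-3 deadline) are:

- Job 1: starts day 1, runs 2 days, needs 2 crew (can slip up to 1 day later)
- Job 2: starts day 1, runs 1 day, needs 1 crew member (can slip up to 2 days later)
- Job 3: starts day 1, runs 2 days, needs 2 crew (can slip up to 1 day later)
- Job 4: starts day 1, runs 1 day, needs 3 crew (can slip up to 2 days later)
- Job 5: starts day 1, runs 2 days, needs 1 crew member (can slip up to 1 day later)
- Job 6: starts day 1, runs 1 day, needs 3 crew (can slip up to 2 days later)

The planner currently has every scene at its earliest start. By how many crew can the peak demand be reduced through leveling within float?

Early-start peak: d1:12  d2:5  d3:0 ⇒ 12.
Leveled (Job 1@1, Job 2@1, Job 3@1, Job 4@3, Job 5@1, Job 6@3): d1:6  d2:5  d3:6 ⇒ 6.
Reduction 12 − 6 = 6.

6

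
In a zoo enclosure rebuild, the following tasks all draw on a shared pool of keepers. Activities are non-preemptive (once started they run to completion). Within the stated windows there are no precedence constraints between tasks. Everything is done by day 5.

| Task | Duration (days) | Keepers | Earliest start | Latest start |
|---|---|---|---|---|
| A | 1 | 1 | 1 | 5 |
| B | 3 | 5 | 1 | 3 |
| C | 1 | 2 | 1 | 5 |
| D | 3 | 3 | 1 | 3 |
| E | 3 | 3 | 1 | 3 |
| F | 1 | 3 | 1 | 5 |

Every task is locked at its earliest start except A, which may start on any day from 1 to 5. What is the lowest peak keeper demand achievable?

16

A@1: d1:17  d2:11  d3:11  d4:0  d5:0 → peak 17
A@2: d1:16  d2:12  d3:11  d4:0  d5:0 → peak 16
A@3: d1:16  d2:11  d3:12  d4:0  d5:0 → peak 16
A@4: d1:16  d2:11  d3:11  d4:1  d5:0 → peak 16
A@5: d1:16  d2:11  d3:11  d4:0  d5:1 → peak 16
Best is A@2, peak 16.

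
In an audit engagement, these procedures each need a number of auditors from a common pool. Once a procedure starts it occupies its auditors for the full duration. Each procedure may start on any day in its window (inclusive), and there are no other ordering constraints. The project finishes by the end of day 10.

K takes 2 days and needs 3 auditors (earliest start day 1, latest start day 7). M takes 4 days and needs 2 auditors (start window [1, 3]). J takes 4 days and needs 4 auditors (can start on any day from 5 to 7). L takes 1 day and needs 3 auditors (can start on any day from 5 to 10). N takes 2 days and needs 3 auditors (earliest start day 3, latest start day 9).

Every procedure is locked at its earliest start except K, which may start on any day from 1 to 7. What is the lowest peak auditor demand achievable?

K@1: d1:5  d2:5  d3:5  d4:5  d5:7  d6:4  d7:4  d8:4  d9:0  d10:0 → peak 7
K@2: d1:2  d2:5  d3:8  d4:5  d5:7  d6:4  d7:4  d8:4  d9:0  d10:0 → peak 8
K@3: d1:2  d2:2  d3:8  d4:8  d5:7  d6:4  d7:4  d8:4  d9:0  d10:0 → peak 8
K@4: d1:2  d2:2  d3:5  d4:8  d5:10  d6:4  d7:4  d8:4  d9:0  d10:0 → peak 10
K@5: d1:2  d2:2  d3:5  d4:5  d5:10  d6:7  d7:4  d8:4  d9:0  d10:0 → peak 10
K@6: d1:2  d2:2  d3:5  d4:5  d5:7  d6:7  d7:7  d8:4  d9:0  d10:0 → peak 7
K@7: d1:2  d2:2  d3:5  d4:5  d5:7  d6:4  d7:7  d8:7  d9:0  d10:0 → peak 7
Best is K@1, peak 7.

7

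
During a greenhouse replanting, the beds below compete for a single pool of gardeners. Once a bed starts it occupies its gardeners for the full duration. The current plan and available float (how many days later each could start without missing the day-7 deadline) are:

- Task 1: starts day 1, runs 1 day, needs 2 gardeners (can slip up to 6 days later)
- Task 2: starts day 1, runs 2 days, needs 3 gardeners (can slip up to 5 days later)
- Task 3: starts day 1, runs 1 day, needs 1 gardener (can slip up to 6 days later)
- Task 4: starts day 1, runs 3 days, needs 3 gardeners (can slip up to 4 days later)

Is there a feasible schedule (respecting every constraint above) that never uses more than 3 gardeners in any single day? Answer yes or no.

Schedule Task 1@1, Task 2@2, Task 3@1, Task 4@4: d1:3  d2:3  d3:3  d4:3  d5:3  d6:3  d7:0 — peak 3 ≤ 3.

yes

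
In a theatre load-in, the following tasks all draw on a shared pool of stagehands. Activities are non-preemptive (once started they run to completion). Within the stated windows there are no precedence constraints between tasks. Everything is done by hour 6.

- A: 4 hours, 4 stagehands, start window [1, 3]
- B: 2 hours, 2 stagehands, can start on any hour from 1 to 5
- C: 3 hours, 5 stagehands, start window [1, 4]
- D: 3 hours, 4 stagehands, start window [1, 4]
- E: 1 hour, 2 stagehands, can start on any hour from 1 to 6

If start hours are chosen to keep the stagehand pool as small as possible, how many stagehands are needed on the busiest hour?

Early-start (A@1, B@1, C@1, D@1, E@1) gives peak 17: h1:17  h2:15  h3:13  h4:4  h5:0  h6:0.
Shift B→5, D→4, E→5.
Schedule A@1, B@5, C@1, D@4, E@5: h1:9  h2:9  h3:9  h4:8  h5:8  h6:6 — peak 9.
Total stagehand-hours = 49 over 6 hours ⇒ peak ≥ ⌈49/6⌉ = 9, so 9 is optimal.

9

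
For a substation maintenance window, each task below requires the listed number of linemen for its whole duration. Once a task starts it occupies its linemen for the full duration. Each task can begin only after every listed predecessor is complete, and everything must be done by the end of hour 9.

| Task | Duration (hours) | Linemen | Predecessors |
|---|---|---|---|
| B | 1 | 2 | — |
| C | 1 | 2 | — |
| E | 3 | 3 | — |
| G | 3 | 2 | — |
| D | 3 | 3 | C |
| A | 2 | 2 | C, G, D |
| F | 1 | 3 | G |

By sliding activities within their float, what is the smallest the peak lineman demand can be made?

Early-start (B@1, C@1, E@1, G@1, D@2, A@5, F@4) gives peak 9: h1:9  h2:8  h3:8  h4:6  h5:2  h6:2  h7:0  h8:0  h9:0.
Shift E→2, G→2, D→5, A→8, F→8.
Schedule B@1, C@1, E@2, G@2, D@5, A@8, F@8: h1:4  h2:5  h3:5  h4:5  h5:3  h6:3  h7:3  h8:5  h9:2 — peak 5.

5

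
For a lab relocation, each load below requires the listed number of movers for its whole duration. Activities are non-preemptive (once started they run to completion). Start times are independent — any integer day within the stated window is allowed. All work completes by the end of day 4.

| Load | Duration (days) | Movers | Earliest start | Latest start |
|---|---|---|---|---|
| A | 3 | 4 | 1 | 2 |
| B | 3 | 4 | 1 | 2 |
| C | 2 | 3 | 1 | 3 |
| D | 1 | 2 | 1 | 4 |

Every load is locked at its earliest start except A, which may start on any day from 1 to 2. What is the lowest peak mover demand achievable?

11

A@1: d1:13  d2:11  d3:8  d4:0 → peak 13
A@2: d1:9  d2:11  d3:8  d4:4 → peak 11
Best is A@2, peak 11.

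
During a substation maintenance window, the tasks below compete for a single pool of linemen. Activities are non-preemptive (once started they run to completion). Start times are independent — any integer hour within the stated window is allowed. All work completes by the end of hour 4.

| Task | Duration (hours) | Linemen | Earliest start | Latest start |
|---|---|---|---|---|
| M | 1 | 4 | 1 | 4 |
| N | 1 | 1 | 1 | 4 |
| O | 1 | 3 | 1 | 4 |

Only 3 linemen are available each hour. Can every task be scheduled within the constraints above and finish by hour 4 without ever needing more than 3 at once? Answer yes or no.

no

The minimum achievable peak is 4; 3 < 4, so no feasible schedule stays within the cap.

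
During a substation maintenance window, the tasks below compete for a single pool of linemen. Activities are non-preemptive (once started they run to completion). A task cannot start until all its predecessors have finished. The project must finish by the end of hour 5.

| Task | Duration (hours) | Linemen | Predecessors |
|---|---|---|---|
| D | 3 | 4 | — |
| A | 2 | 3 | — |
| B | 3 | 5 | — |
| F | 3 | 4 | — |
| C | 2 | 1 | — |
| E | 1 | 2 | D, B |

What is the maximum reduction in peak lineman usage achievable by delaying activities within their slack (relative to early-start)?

Early-start peak: h1:17  h2:17  h3:13  h4:2  h5:0 ⇒ 17.
Leveled (D@1, A@1, B@1, F@3, C@1, E@4): h1:13  h2:13  h3:13  h4:6  h5:4 ⇒ 13.
Reduction 17 − 13 = 4.

4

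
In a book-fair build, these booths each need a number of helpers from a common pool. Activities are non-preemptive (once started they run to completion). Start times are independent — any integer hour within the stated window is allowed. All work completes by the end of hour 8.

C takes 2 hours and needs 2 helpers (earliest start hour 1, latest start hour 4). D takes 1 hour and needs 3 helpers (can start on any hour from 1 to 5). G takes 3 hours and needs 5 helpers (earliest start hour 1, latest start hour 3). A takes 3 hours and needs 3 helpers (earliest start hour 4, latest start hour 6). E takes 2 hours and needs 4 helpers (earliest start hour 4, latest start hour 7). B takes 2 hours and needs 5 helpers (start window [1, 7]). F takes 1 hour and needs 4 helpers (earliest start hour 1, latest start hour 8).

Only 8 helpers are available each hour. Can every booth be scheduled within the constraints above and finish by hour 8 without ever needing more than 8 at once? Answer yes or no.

yes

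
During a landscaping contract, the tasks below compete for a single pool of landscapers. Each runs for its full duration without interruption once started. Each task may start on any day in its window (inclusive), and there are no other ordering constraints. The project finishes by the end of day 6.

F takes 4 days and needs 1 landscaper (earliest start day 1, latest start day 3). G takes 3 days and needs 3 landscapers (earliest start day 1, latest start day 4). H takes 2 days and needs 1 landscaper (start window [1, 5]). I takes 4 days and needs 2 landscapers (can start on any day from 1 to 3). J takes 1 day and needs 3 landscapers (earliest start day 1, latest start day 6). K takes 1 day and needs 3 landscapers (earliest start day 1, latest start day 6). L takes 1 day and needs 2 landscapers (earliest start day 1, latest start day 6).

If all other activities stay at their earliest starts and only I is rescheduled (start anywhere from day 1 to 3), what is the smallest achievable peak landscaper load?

13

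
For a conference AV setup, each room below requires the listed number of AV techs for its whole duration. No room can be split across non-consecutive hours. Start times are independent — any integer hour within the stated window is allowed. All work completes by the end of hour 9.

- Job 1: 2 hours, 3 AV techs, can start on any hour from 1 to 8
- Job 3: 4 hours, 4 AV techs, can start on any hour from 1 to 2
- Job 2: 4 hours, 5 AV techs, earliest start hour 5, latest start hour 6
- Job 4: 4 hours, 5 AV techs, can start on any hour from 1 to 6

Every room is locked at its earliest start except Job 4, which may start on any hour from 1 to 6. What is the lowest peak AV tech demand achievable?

Job 4@1: h1:12  h2:12  h3:9  h4:9  h5:5  h6:5  h7:5  h8:5  h9:0 → peak 12
Job 4@2: h1:7  h2:12  h3:9  h4:9  h5:10  h6:5  h7:5  h8:5  h9:0 → peak 12
Job 4@3: h1:7  h2:7  h3:9  h4:9  h5:10  h6:10  h7:5  h8:5  h9:0 → peak 10
Job 4@4: h1:7  h2:7  h3:4  h4:9  h5:10  h6:10  h7:10  h8:5  h9:0 → peak 10
Job 4@5: h1:7  h2:7  h3:4  h4:4  h5:10  h6:10  h7:10  h8:10  h9:0 → peak 10
Job 4@6: h1:7  h2:7  h3:4  h4:4  h5:5  h6:10  h7:10  h8:10  h9:5 → peak 10
Best is Job 4@3, peak 10.

10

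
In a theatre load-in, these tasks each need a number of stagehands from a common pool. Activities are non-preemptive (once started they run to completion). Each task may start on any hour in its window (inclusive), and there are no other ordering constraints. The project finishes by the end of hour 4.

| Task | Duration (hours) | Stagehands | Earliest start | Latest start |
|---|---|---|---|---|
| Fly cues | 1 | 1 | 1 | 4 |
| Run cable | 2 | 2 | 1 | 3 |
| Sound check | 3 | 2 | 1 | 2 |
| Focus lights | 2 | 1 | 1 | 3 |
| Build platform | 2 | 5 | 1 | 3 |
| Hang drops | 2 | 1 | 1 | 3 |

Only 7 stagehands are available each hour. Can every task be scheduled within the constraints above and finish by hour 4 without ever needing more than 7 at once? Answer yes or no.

Schedule Fly cues@1, Run cable@1, Sound check@1, Focus lights@1, Build platform@3, Hang drops@1: h1:7  h2:6  h3:7  h4:5 — peak 7 ≤ 7.

yes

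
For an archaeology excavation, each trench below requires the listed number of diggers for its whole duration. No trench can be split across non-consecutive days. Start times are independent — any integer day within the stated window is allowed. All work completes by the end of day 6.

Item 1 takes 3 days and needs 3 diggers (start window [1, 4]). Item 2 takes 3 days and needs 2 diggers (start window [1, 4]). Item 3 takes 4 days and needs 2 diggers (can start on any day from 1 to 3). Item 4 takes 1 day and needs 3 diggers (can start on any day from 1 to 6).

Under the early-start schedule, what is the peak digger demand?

Early-start schedule: Item 1@1, Item 2@1, Item 3@1, Item 4@1.
Load per day: day 1: 10, day 2: 7, day 3: 7, day 4: 2, day 5: 0, day 6: 0.
Peak is 10.

10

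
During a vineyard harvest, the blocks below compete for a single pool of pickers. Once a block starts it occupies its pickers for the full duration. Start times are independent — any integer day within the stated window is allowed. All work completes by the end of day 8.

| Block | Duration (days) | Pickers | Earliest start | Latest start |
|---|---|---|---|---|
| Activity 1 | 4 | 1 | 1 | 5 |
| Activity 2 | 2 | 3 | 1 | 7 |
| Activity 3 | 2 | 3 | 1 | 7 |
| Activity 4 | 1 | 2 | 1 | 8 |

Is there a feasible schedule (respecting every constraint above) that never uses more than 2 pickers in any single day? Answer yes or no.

Total picker-days = 18; over 8 days the average is 18/8 > 2, so some day must exceed 2.

no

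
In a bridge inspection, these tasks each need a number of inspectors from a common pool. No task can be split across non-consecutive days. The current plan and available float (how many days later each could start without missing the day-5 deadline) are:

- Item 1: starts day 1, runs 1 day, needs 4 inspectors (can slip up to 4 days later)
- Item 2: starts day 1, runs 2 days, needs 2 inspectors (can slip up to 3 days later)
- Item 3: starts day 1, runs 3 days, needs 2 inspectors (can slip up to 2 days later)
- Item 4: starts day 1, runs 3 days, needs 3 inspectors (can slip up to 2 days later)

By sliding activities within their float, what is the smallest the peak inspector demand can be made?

Early-start (Item 1@1, Item 2@1, Item 3@1, Item 4@1) gives peak 11: d1:11  d2:7  d3:5  d4:0  d5:0.
Shift Item 3→2, Item 4→3.
Schedule Item 1@1, Item 2@1, Item 3@2, Item 4@3: d1:6  d2:4  d3:5  d4:5  d5:3 — peak 6.

6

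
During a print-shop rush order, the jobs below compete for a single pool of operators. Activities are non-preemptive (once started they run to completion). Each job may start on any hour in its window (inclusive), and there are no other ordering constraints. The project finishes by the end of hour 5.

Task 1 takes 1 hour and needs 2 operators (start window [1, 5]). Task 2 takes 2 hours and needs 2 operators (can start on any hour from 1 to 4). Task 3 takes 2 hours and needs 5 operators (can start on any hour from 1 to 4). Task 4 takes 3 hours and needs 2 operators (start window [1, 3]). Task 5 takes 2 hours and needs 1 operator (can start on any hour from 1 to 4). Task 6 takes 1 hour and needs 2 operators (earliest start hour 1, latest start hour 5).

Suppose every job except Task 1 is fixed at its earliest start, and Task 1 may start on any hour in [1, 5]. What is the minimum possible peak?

12

Task 1@1: h1:14  h2:10  h3:2  h4:0  h5:0 → peak 14
Task 1@2: h1:12  h2:12  h3:2  h4:0  h5:0 → peak 12
Task 1@3: h1:12  h2:10  h3:4  h4:0  h5:0 → peak 12
Task 1@4: h1:12  h2:10  h3:2  h4:2  h5:0 → peak 12
Task 1@5: h1:12  h2:10  h3:2  h4:0  h5:2 → peak 12
Best is Task 1@2, peak 12.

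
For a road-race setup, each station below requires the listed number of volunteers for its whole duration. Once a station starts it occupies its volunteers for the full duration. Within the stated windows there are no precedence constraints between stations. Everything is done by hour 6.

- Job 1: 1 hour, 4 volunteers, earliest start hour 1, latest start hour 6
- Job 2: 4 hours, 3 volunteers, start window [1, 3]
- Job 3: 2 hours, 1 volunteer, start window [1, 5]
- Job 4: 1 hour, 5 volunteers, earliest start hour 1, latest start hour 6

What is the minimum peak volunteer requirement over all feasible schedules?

5

Early-start (Job 1@1, Job 2@1, Job 3@1, Job 4@1) gives peak 13: h1:13  h2:4  h3:3  h4:3  h5:0  h6:0.
Shift Job 2→2, Job 4→6.
Schedule Job 1@1, Job 2@2, Job 3@1, Job 4@6: h1:5  h2:4  h3:3  h4:3  h5:3  h6:5 — peak 5.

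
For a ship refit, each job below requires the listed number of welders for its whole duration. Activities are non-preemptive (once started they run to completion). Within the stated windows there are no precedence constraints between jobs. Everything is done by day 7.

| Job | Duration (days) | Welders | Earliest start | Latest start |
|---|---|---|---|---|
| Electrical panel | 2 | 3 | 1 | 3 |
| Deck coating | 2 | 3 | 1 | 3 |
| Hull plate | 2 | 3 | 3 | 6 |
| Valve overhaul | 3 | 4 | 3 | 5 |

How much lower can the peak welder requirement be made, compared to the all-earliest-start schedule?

1

Early-start peak: d1:6  d2:6  d3:7  d4:7  d5:4  d6:0  d7:0 ⇒ 7.
Leveled (Electrical panel@1, Deck coating@1, Hull plate@3, Valve overhaul@5): d1:6  d2:6  d3:3  d4:3  d5:4  d6:4  d7:4 ⇒ 6.
Reduction 7 − 6 = 1.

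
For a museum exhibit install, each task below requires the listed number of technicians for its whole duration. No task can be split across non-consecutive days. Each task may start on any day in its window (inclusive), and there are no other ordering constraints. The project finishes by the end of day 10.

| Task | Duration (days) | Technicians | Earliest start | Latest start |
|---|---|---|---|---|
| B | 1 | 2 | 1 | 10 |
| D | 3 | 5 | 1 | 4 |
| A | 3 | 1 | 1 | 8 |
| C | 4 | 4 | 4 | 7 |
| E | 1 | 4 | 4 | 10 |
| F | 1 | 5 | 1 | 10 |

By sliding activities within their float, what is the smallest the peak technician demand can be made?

Early-start (B@1, D@1, A@1, C@4, E@4, F@1) gives peak 13: d1:13  d2:6  d3:6  d4:8  d5:4  d6:4  d7:4  d8:0  d9:0  d10:0.
Shift D→2, A→5, C→5, E→9, F→10.
Schedule B@1, D@2, A@5, C@5, E@9, F@10: d1:2  d2:5  d3:5  d4:5  d5:5  d6:5  d7:5  d8:4  d9:4  d10:5 — peak 5.
Total technician-days = 45 over 10 days ⇒ peak ≥ ⌈45/10⌉ = 5, so 5 is optimal.

5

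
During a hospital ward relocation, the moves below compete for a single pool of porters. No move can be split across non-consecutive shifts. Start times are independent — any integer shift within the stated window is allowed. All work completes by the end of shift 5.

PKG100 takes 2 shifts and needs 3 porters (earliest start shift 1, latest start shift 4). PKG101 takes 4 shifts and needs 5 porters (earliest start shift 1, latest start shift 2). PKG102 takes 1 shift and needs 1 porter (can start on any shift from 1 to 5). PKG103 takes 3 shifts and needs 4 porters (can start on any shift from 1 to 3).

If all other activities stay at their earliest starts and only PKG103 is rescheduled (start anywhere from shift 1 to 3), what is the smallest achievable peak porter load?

9

PKG103@1: s1:13  s2:12  s3:9  s4:5  s5:0 → peak 13
PKG103@2: s1:9  s2:12  s3:9  s4:9  s5:0 → peak 12
PKG103@3: s1:9  s2:8  s3:9  s4:9  s5:4 → peak 9
Best is PKG103@3, peak 9.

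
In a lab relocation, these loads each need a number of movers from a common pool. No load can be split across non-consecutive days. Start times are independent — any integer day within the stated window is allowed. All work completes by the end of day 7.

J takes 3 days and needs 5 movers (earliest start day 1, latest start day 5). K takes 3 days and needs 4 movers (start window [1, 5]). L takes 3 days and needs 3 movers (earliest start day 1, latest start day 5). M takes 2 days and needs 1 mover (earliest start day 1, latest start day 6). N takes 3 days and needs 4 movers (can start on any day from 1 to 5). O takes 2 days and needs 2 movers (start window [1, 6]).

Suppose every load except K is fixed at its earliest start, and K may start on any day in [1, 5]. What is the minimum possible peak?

15

K@1: d1:19  d2:19  d3:16  d4:0  d5:0  d6:0  d7:0 → peak 19
K@2: d1:15  d2:19  d3:16  d4:4  d5:0  d6:0  d7:0 → peak 19
K@3: d1:15  d2:15  d3:16  d4:4  d5:4  d6:0  d7:0 → peak 16
K@4: d1:15  d2:15  d3:12  d4:4  d5:4  d6:4  d7:0 → peak 15
K@5: d1:15  d2:15  d3:12  d4:0  d5:4  d6:4  d7:4 → peak 15
Best is K@4, peak 15.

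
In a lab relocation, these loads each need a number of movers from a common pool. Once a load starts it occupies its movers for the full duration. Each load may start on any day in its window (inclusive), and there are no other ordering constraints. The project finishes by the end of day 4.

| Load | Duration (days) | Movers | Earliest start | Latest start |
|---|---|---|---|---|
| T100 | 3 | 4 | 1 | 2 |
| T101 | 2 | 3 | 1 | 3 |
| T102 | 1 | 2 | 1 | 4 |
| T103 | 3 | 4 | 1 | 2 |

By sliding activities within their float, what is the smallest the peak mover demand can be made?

11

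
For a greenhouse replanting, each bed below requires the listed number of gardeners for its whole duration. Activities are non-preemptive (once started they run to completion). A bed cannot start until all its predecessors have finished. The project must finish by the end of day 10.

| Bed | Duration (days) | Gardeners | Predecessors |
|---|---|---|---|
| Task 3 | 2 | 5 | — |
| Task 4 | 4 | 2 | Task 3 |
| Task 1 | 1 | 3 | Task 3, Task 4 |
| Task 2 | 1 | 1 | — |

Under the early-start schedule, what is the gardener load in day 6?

2

At early start, day 6 has: Task 4.
Demand: 2 = 2.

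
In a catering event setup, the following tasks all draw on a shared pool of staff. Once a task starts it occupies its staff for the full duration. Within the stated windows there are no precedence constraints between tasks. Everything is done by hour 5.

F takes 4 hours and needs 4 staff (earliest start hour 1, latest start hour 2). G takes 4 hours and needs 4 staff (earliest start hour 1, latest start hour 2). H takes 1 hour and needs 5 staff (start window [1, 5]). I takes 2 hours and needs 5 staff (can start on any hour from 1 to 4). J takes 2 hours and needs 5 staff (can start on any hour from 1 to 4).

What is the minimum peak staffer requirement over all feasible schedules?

13

Early-start (F@1, G@1, H@1, I@1, J@1) gives peak 23: h1:23  h2:18  h3:8  h4:8  h5:0.
Shift I→2, J→4.
Schedule F@1, G@1, H@1, I@2, J@4: h1:13  h2:13  h3:13  h4:13  h5:5 — peak 13.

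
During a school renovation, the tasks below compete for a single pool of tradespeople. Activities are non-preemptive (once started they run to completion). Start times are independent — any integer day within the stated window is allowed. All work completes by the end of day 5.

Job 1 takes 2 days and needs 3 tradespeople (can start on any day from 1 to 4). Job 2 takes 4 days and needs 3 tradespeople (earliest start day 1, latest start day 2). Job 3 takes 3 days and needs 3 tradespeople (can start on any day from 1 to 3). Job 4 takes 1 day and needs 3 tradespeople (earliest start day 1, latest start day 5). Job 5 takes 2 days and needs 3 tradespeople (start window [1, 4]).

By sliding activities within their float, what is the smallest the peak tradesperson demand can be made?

9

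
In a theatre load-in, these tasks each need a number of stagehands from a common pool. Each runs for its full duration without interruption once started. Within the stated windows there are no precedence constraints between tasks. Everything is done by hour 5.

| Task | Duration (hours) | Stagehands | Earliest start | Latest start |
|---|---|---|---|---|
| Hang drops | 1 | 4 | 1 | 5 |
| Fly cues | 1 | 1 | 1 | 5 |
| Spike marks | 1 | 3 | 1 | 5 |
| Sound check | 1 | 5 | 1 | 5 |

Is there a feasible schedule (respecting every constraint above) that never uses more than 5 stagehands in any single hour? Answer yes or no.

Schedule Hang drops@1, Fly cues@1, Spike marks@2, Sound check@3: h1:5  h2:3  h3:5  h4:0  h5:0 — peak 5 ≤ 5.

yes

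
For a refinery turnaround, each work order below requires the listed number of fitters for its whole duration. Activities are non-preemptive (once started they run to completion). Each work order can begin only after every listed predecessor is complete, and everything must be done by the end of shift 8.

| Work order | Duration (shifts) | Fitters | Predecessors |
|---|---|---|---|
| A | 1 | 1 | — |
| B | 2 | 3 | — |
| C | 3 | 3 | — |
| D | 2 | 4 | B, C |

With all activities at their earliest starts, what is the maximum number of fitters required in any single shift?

7

Early-start schedule: A@1, B@1, C@1, D@4.
Load per shift: shift 1: 7, shift 2: 6, shift 3: 3, shift 4: 4, shift 5: 4, shift 6: 0, shift 7: 0, shift 8: 0.
Peak is 7.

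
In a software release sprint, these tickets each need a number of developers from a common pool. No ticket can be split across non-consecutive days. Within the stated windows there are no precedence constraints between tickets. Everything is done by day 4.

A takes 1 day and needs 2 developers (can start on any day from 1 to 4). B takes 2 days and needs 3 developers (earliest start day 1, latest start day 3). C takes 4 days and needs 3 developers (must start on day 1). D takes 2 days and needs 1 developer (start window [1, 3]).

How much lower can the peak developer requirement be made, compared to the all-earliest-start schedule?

3

Early-start peak: d1:9  d2:7  d3:3  d4:3 ⇒ 9.
Leveled (A@1, B@3, C@1, D@1): d1:6  d2:4  d3:6  d4:6 ⇒ 6.
Reduction 9 − 6 = 3.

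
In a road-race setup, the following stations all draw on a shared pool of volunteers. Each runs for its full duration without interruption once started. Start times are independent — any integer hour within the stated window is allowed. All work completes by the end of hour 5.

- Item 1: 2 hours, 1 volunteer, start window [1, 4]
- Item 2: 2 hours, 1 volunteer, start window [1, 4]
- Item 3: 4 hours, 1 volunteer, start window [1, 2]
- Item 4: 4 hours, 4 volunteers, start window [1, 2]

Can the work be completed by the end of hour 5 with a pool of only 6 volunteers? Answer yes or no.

Schedule Item 1@1, Item 2@3, Item 3@1, Item 4@1: h1:6  h2:6  h3:6  h4:6  h5:0 — peak 6 ≤ 6.

yes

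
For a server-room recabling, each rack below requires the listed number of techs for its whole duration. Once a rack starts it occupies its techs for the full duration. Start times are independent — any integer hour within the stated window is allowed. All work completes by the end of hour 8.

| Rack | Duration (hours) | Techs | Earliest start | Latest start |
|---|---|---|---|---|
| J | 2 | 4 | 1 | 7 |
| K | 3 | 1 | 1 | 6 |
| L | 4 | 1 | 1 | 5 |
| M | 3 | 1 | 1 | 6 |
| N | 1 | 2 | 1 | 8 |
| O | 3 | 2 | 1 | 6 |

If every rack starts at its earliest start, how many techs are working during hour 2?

At early start, hour 2 has: J, K, L, M, O.
Demand: 4 + 1 + 1 + 1 + 2 = 9.

9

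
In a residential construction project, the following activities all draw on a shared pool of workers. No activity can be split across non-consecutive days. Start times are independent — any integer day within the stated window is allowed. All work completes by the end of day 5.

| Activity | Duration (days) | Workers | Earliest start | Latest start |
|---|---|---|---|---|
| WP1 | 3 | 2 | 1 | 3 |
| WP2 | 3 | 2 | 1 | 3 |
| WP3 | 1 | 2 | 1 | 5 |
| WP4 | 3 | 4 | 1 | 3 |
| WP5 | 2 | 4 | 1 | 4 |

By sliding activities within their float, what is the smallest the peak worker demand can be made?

8

Early-start (WP1@1, WP2@1, WP3@1, WP4@1, WP5@1) gives peak 14: d1:14  d2:12  d3:8  d4:0  d5:0.
Shift WP4→2, WP5→4.
Schedule WP1@1, WP2@1, WP3@1, WP4@2, WP5@4: d1:6  d2:8  d3:8  d4:8  d5:4 — peak 8.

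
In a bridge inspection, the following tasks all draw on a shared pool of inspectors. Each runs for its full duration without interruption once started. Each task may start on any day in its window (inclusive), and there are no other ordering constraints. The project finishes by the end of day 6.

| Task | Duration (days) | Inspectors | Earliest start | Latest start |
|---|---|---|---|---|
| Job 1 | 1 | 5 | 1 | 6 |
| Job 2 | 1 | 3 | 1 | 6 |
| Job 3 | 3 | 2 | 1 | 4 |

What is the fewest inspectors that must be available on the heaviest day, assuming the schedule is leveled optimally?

Early-start (Job 1@1, Job 2@1, Job 3@1) gives peak 10: d1:10  d2:2  d3:2  d4:0  d5:0  d6:0.
Shift Job 2→2, Job 3→2.
Schedule Job 1@1, Job 2@2, Job 3@2: d1:5  d2:5  d3:2  d4:2  d5:0  d6:0 — peak 5.

5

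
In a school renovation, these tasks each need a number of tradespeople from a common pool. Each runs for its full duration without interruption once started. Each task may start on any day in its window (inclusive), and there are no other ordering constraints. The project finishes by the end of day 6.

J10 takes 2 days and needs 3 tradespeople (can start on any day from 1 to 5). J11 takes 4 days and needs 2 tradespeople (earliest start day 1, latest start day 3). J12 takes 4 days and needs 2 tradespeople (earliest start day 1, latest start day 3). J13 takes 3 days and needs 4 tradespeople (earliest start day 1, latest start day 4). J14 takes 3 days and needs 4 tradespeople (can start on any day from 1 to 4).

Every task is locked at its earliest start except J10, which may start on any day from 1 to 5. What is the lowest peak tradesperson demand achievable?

12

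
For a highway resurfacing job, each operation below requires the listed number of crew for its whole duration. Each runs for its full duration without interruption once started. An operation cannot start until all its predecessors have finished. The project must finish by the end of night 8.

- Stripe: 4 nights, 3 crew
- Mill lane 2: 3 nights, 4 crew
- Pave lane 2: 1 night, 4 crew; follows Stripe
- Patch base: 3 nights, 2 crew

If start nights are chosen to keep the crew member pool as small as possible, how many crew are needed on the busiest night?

5

Early-start (Stripe@1, Mill lane 2@1, Pave lane 2@5, Patch base@1) gives peak 9: n1:9  n2:9  n3:9  n4:3  n5:4  n6:0  n7:0  n8:0.
Shift Mill lane 2→5, Pave lane 2→8.
Schedule Stripe@1, Mill lane 2@5, Pave lane 2@8, Patch base@1: n1:5  n2:5  n3:5  n4:3  n5:4  n6:4  n7:4  n8:4 — peak 5.
Total crew member-nights = 34 over 8 nights ⇒ peak ≥ ⌈34/8⌉ = 5, so 5 is optimal.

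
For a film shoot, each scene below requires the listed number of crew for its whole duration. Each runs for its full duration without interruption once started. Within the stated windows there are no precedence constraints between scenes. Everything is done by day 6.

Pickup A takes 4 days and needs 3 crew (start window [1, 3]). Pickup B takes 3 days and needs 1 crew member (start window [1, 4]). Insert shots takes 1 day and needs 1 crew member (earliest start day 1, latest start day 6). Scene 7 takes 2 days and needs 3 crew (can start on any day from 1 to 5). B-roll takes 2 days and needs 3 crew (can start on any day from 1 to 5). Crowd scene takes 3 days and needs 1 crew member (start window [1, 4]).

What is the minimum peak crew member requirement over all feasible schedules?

Early-start (Pickup A@1, Pickup B@1, Insert shots@1, Scene 7@1, B-roll@1, Crowd scene@1) gives peak 12: d1:12  d2:11  d3:5  d4:3  d5:0  d6:0.
Shift Scene 7→4, B-roll→5.
Schedule Pickup A@1, Pickup B@1, Insert shots@1, Scene 7@4, B-roll@5, Crowd scene@1: d1:6  d2:5  d3:5  d4:6  d5:6  d6:3 — peak 6.
Total crew member-days = 31 over 6 days ⇒ peak ≥ ⌈31/6⌉ = 6, so 6 is optimal.

6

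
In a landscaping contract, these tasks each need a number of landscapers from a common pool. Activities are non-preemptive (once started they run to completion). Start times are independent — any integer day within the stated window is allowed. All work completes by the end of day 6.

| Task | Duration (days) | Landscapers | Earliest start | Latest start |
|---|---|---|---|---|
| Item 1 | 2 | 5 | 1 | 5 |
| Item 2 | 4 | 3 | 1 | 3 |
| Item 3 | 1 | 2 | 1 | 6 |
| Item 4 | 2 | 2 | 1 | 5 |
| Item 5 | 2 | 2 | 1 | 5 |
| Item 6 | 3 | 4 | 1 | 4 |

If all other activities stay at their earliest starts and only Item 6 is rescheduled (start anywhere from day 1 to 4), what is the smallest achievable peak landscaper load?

14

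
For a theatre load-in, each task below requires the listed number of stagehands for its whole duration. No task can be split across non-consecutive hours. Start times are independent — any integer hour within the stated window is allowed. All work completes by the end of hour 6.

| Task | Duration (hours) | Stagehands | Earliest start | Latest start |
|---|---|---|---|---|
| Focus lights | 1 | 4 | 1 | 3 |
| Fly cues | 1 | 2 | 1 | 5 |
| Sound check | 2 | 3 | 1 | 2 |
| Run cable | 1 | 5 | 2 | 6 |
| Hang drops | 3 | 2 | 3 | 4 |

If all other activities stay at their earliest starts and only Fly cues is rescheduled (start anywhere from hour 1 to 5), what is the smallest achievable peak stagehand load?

Fly cues@1: h1:9  h2:8  h3:2  h4:2  h5:2  h6:0 → peak 9
Fly cues@2: h1:7  h2:10  h3:2  h4:2  h5:2  h6:0 → peak 10
Fly cues@3: h1:7  h2:8  h3:4  h4:2  h5:2  h6:0 → peak 8
Fly cues@4: h1:7  h2:8  h3:2  h4:4  h5:2  h6:0 → peak 8
Fly cues@5: h1:7  h2:8  h3:2  h4:2  h5:4  h6:0 → peak 8
Best is Fly cues@3, peak 8.

8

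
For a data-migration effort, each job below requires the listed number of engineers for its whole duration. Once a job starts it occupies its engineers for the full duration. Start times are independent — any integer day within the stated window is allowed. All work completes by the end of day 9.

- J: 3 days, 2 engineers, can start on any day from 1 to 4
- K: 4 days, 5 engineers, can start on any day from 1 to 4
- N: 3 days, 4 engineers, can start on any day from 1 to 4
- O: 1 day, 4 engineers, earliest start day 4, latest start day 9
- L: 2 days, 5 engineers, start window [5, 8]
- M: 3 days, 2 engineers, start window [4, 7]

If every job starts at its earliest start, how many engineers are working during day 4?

11

At early start, day 4 has: K, O, M.
Demand: 5 + 4 + 2 = 11.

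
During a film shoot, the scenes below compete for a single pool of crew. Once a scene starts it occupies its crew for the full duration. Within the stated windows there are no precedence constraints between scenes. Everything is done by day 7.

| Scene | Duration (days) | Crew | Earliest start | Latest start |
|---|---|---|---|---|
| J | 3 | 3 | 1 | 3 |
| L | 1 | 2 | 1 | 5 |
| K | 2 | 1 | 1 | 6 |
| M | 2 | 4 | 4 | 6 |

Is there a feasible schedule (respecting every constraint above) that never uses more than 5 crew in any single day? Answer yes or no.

Schedule J@1, L@4, K@1, M@5: d1:4  d2:4  d3:3  d4:2  d5:4  d6:4  d7:0 — peak 4 ≤ 5.

yes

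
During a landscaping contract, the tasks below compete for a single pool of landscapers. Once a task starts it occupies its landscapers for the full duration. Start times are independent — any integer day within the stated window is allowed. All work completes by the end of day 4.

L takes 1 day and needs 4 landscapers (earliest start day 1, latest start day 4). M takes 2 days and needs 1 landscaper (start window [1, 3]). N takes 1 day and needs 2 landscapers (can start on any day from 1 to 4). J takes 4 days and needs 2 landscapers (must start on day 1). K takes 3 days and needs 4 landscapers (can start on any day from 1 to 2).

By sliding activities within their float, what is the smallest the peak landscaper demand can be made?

8

Early-start (L@1, M@1, N@1, J@1, K@1) gives peak 13: d1:13  d2:7  d3:6  d4:2.
Shift N→3, K→2.
Schedule L@1, M@1, N@3, J@1, K@2: d1:7  d2:7  d3:8  d4:6 — peak 8.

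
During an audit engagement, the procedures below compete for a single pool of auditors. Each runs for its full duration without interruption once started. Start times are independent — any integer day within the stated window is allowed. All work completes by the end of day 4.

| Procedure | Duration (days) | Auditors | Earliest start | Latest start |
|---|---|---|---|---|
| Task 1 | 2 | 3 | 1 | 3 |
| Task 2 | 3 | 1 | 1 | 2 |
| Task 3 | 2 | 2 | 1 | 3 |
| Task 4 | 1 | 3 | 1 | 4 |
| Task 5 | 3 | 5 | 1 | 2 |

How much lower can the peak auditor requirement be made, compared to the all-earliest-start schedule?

Early-start peak: d1:14  d2:11  d3:6  d4:0 ⇒ 14.
Leveled (Task 1@1, Task 2@1, Task 3@3, Task 4@1, Task 5@2): d1:7  d2:9  d3:8  d4:7 ⇒ 9.
Reduction 14 − 9 = 5.

5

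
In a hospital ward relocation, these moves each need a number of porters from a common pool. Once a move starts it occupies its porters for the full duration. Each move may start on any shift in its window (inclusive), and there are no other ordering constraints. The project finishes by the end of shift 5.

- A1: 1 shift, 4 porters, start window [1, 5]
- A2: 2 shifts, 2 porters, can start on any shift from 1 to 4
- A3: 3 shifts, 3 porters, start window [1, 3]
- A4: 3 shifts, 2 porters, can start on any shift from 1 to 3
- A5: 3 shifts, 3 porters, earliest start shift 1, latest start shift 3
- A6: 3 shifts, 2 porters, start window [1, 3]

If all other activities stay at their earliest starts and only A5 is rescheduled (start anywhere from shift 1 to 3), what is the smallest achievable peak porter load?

13

A5@1: s1:16  s2:12  s3:10  s4:0  s5:0 → peak 16
A5@2: s1:13  s2:12  s3:10  s4:3  s5:0 → peak 13
A5@3: s1:13  s2:9  s3:10  s4:3  s5:3 → peak 13
Best is A5@2, peak 13.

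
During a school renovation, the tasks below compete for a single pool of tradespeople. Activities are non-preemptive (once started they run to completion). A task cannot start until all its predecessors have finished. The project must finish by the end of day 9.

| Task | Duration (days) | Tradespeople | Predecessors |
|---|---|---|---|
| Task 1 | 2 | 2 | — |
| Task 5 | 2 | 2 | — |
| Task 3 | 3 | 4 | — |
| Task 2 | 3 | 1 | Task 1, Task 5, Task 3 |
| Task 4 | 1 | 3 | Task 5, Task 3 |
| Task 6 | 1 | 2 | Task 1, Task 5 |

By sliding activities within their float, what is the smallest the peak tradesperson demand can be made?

4

Early-start (Task 1@1, Task 5@1, Task 3@1, Task 2@4, Task 4@4, Task 6@3) gives peak 8: d1:8  d2:8  d3:6  d4:4  d5:1  d6:1  d7:0  d8:0  d9:0.
Shift Task 3→3, Task 2→6, Task 4→6, Task 6→7.
Schedule Task 1@1, Task 5@1, Task 3@3, Task 2@6, Task 4@6, Task 6@7: d1:4  d2:4  d3:4  d4:4  d5:4  d6:4  d7:3  d8:1  d9:0 — peak 4.
Total tradesperson-days = 28 over 9 days ⇒ peak ≥ ⌈28/9⌉ = 4, so 4 is optimal.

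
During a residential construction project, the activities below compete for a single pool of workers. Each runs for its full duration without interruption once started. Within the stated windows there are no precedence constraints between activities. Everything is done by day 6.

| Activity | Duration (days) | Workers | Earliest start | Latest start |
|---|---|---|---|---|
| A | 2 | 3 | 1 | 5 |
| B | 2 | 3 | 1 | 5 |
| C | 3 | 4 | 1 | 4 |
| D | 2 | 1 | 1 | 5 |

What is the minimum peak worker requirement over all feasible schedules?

Early-start (A@1, B@1, C@1, D@1) gives peak 11: d1:11  d2:11  d3:4  d4:0  d5:0  d6:0.
Shift C→3, D→3.
Schedule A@1, B@1, C@3, D@3: d1:6  d2:6  d3:5  d4:5  d5:4  d6:0 — peak 6.

6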